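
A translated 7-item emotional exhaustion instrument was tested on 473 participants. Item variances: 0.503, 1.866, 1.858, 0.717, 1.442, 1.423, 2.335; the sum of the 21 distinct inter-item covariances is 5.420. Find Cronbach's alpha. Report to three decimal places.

Σσ²ᵢ = 0.503 + 1.866 + 1.858 + 0.717 + 1.442 + 1.423 + 2.335 = 10.144
Sum of distinct covariances = 5.420
σ²_total = Σσ²ᵢ + 2·Σcov = 10.144 + 2 × 5.420 = 20.984
α = (7/6)·(1 − 10.144/20.984) = 0.603

Cronbach's alpha = 0.603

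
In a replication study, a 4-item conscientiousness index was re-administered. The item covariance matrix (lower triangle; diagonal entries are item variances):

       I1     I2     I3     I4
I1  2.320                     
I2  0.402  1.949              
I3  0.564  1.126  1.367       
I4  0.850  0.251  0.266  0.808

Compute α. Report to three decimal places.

α = 0.690

Σσᵢ² = 2.320 + 1.949 + 1.367 + 0.808 = 6.444
Sum of the distinct covariances = 3.459
σ²_total = 6.444 + 2 × 3.459 = 13.362
α = (k/(k−1))·(1 − Σσᵢ²/σ²_total) = (4/3)·(1 − 6.444/13.362) = 0.690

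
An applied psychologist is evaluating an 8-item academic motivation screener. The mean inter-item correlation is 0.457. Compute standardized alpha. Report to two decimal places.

Standardized α = k·r̄ / (1 + (k−1)·r̄) = 8 × 0.457 / (1 + 7 × 0.457)
  = 3.6560 / 4.1990 = 0.87

α = 0.87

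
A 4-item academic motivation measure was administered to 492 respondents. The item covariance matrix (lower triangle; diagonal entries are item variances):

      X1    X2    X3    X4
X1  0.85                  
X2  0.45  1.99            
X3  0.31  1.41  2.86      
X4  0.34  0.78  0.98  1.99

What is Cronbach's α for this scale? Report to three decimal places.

Cronbach's α = 0.702

Σσᵢ² = 0.85 + 1.99 + 2.86 + 1.99 = 7.69
Sum of the distinct covariances = 4.27
σ²_total = 7.69 + 2 × 4.27 = 16.23
α = (k/(k−1))·(1 − Σσᵢ²/σ²_total) = (4/3)·(1 − 7.69/16.23) = 0.702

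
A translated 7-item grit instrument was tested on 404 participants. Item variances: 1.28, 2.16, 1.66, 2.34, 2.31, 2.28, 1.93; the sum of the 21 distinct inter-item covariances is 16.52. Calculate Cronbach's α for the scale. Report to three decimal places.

α = 0.820

sum of item variances = 1.28 + 2.16 + 1.66 + 2.34 + 2.31 + 2.28 + 1.93 = 13.96
Sum of distinct covariances = 16.52
σ²_T = sum of item variances + 2·Σcov = 13.96 + 2 × 16.52 = 47.00
α = (7/6)·(1 − 13.96/47.00) = 0.820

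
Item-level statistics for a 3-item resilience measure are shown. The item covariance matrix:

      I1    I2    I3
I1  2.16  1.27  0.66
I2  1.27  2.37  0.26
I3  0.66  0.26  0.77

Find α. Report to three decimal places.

α = 0.679

Σσ²ᵢ = 2.16 + 2.37 + 0.77 = 5.30
Sum of the distinct covariances = 2.19
total variance = 5.30 + 2 × 2.19 = 9.68
α = (k/(k−1))·(1 − Σσ²ᵢ/total variance) = (3/2)·(1 − 5.30/9.68) = 0.679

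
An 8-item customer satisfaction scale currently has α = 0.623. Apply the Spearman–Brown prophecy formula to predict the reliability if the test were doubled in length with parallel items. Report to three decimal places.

Length factor m = 2
α' = m·α / (1 + (m−1)·α)
   = 2 × 0.623 / (1 + (2 − 1) × 0.623)
   = 1.2460 / 1.6230 = 0.768

predicted reliability = 0.768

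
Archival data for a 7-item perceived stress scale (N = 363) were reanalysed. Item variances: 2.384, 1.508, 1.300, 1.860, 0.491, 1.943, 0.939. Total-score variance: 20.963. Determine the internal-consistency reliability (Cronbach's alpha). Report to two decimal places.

Σσ²ᵢ = 2.384 + 1.508 + 1.300 + 1.860 + 0.491 + 1.943 + 0.939 = 10.425
α = (k/(k−1))·(1 − Σσ²ᵢ/σ²_T) = (7/6)·(1 − 10.425/20.963) = 0.59

α = 0.59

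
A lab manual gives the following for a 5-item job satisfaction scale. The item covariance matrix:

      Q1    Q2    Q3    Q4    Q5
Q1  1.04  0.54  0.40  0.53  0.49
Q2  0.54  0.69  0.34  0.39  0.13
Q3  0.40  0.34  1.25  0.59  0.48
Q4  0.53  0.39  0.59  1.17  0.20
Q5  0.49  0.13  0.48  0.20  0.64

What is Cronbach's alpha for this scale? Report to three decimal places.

Cronbach's alpha = 0.788

ΣVar(i) = 1.04 + 0.69 + 1.25 + 1.17 + 0.64 = 4.79
Sum of the distinct covariances = 4.09
total variance = 4.79 + 2 × 4.09 = 12.97
α = (k/(k−1))·(1 − ΣVar(i)/total variance) = (5/4)·(1 − 4.79/12.97) = 0.788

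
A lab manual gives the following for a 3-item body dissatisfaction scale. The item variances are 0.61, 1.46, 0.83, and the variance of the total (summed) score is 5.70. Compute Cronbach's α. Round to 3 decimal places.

ΣVar(i) = 0.61 + 1.46 + 0.83 = 2.90
α = (k/(k−1))·(1 − ΣVar(i)/Var(T)) = (3/2)·(1 − 2.90/5.70) = 0.737

α = 0.737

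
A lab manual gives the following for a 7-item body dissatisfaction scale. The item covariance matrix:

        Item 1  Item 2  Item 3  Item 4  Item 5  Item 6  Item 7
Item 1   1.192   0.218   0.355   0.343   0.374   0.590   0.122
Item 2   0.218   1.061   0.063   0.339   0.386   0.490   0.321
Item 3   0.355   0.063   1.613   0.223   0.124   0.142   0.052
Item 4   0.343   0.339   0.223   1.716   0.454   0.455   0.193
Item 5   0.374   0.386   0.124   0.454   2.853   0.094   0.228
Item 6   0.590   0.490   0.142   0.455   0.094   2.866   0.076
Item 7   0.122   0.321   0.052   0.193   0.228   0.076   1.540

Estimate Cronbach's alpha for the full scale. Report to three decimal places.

Σσ²ᵢ = 1.192 + 1.061 + 1.613 + 1.716 + 2.853 + 2.866 + 1.540 = 12.841
Σ_{i<j} σ_ij = 5.642
total variance = 12.841 + 2 × 5.642 = 24.125
α = (k/(k−1))·(1 − Σσ²ᵢ/total variance) = (7/6)·(1 − 12.841/24.125) = 0.546

Cronbach's alpha = 0.546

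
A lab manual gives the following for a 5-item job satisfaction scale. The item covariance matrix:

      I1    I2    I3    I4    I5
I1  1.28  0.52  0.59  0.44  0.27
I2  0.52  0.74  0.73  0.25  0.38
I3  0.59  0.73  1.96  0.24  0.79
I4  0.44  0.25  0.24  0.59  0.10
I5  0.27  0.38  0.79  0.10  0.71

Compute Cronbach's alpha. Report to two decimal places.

Cronbach's alpha = 0.78

sum of item variances = 1.28 + 0.74 + 1.96 + 0.59 + 0.71 = 5.28
Sum of off-diagonal covariances = 4.31
σ²_total = 5.28 + 2 × 4.31 = 13.90
α = (k/(k−1))·(1 − sum of item variances/σ²_total) = (5/4)·(1 − 5.28/13.90) = 0.78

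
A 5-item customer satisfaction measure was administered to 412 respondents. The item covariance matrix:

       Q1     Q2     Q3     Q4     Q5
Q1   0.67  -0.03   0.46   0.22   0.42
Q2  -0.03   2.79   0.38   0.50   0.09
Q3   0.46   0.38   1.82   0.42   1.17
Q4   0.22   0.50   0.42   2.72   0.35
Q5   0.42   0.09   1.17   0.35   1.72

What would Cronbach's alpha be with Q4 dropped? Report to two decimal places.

Cronbach's alpha = 0.55

Remaining items: Q1, Q2, Q3, Q5 (k = 4).
Σσᵢ² = 0.67 + 2.79 + 1.82 + 1.72 = 7.00
σ²_total = 7.00 + 2 × 2.49 = 11.98
α (item deleted) = (4/3)·(1 − 7.00/11.98) = 0.55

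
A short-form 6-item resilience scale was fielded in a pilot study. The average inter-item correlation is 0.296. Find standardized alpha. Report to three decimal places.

α = 0.716

Standardized α = k·r̄ / (1 + (k−1)·r̄) = 6 × 0.296 / (1 + 5 × 0.296)
  = 1.7760 / 2.4800 = 0.716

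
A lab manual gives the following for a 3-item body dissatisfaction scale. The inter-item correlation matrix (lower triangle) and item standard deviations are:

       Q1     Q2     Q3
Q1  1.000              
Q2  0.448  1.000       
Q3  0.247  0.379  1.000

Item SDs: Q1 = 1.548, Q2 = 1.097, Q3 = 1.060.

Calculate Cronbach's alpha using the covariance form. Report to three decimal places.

α = 0.607

Σσ²ᵢ = 1.548² + 1.097² + 1.060² = 4.7233
Covariances σ_ij = r_ij · s_i · s_j:
  σ(Q1,Q2) = 0.448 × 1.548 × 1.097 = 0.7608
  σ(Q1,Q3) = 0.247 × 1.548 × 1.060 = 0.4053
  σ(Q2,Q3) = 0.379 × 1.097 × 1.060 = 0.4407
σ²_T = Σσ²ᵢ + 2·Σσ_ij = 4.7233 + 2 × 1.6068 = 7.9369
α = (3/2)·(1 − 4.7233/7.9369) = 0.607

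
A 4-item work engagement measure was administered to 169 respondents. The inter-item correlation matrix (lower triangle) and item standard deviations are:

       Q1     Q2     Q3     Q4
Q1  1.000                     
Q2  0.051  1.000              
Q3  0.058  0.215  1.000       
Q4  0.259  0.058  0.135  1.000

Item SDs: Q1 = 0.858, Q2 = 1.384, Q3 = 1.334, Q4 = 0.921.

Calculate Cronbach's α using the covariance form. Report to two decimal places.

Σσ²ᵢ = 0.858² + 1.384² + 1.334² + 0.921² = 5.2794
Covariances σ_ij = r_ij · s_i · s_j:
  σ(Q1,Q2) = 0.051 × 0.858 × 1.384 = 0.0606
  σ(Q1,Q3) = 0.058 × 0.858 × 1.334 = 0.0664
  σ(Q1,Q4) = 0.259 × 0.858 × 0.921 = 0.2047
  σ(Q2,Q3) = 0.215 × 1.384 × 1.334 = 0.3969
  σ(Q2,Q4) = 0.058 × 1.384 × 0.921 = 0.0739
  σ(Q3,Q4) = 0.135 × 1.334 × 0.921 = 0.1659
σ²_T = Σσ²ᵢ + 2·Σσ_ij = 5.2794 + 2 × 0.9684 = 7.2162
α = (4/3)·(1 − 5.2794/7.2162) = 0.36

Cronbach's α = 0.36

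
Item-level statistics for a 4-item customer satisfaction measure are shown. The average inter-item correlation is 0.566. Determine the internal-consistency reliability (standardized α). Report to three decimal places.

α = 0.839

Standardized α = k·r̄ / (1 + (k−1)·r̄) = 4 × 0.566 / (1 + 3 × 0.566)
  = 2.2640 / 2.6980 = 0.839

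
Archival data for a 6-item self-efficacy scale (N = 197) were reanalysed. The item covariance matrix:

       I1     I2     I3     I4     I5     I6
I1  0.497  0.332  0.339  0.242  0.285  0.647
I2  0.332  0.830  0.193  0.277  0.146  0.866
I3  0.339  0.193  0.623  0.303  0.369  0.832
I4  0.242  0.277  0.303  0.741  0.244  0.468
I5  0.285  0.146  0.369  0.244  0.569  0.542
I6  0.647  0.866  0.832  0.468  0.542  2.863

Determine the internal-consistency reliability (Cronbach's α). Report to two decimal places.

Cronbach's α = 0.80

ΣVar(i) = 0.497 + 0.830 + 0.623 + 0.741 + 0.569 + 2.863 = 6.123
Sum of off-diagonal covariances = 6.085
total variance = 6.123 + 2 × 6.085 = 18.293
α = (k/(k−1))·(1 − ΣVar(i)/total variance) = (6/5)·(1 − 6.123/18.293) = 0.80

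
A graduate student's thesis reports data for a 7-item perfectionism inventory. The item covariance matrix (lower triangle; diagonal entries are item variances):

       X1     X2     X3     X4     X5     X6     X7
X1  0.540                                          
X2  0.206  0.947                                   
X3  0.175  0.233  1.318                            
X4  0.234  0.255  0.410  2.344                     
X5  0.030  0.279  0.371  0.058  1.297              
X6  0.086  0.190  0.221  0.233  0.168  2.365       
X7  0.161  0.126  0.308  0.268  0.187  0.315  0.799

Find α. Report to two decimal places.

α = 0.57

sum of item variances = 0.540 + 0.947 + 1.318 + 2.344 + 1.297 + 2.365 + 0.799 = 9.610
Sum of off-diagonal covariances = 4.514
total variance = 9.610 + 2 × 4.514 = 18.638
α = (k/(k−1))·(1 − sum of item variances/total variance) = (7/6)·(1 − 9.610/18.638) = 0.57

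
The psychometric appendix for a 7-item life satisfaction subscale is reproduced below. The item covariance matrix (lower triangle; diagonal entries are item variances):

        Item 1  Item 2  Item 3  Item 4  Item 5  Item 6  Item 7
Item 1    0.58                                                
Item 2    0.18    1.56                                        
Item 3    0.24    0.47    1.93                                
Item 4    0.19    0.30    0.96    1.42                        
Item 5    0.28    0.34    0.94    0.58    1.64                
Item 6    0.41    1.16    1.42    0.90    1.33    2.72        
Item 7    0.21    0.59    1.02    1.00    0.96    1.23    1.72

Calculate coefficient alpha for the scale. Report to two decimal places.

ΣVar(i) = 0.58 + 1.56 + 1.93 + 1.42 + 1.64 + 2.72 + 1.72 = 11.57
Σ_{i<j} σ_ij = 14.71
σ²_T = 11.57 + 2 × 14.71 = 40.99
α = (k/(k−1))·(1 − ΣVar(i)/σ²_T) = (7/6)·(1 − 11.57/40.99) = 0.84

α = 0.84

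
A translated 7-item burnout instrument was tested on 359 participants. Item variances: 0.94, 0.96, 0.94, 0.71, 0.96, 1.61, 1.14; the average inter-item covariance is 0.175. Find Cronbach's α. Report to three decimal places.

α = 0.587

sum of item variances = 0.94 + 0.96 + 0.94 + 0.71 + 0.96 + 1.61 + 1.14 = 7.26
Sum of the 21 distinct covariances = 21 × 0.175 = 3.675
σ²_total = sum of item variances + 2·Σcov = 7.26 + 2 × 3.675 = 14.610
α = (7/6)·(1 − 7.26/14.610) = 0.587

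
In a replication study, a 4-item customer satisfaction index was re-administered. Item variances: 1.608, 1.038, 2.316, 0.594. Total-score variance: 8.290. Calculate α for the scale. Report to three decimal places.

α = 0.440

Σσ²ᵢ = 1.608 + 1.038 + 2.316 + 0.594 = 5.556
α = (k/(k−1))·(1 − Σσ²ᵢ/σ²_total) = (4/3)·(1 − 5.556/8.290) = 0.440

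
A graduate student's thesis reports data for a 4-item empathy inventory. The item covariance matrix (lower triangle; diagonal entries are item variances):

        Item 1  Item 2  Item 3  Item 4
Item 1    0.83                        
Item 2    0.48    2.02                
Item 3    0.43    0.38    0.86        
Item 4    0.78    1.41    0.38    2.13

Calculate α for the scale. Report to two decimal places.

ΣVar(i) = 0.83 + 2.02 + 0.86 + 2.13 = 5.84
Sum of the distinct covariances = 3.86
σ²_T = 5.84 + 2 × 3.86 = 13.56
α = (k/(k−1))·(1 − ΣVar(i)/σ²_T) = (4/3)·(1 − 5.84/13.56) = 0.76

α = 0.76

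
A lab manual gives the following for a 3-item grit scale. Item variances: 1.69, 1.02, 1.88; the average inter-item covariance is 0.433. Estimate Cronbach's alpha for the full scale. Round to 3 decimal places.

Σσᵢ² = 1.69 + 1.02 + 1.88 = 4.59
Sum of the 3 distinct covariances = 3 × 0.433 = 1.299
σ²_T = Σσᵢ² + 2·Σcov = 4.59 + 2 × 1.299 = 7.188
α = (3/2)·(1 − 4.59/7.188) = 0.542

Cronbach's alpha = 0.542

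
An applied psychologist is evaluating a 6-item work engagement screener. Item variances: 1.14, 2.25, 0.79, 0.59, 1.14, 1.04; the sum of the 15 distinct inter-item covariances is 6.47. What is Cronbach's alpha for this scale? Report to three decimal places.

α = 0.781

sum of item variances = 1.14 + 2.25 + 0.79 + 0.59 + 1.14 + 1.04 = 6.95
Sum of distinct covariances = 6.47
σ²_T = sum of item variances + 2·Σcov = 6.95 + 2 × 6.47 = 19.89
α = (6/5)·(1 − 6.95/19.89) = 0.781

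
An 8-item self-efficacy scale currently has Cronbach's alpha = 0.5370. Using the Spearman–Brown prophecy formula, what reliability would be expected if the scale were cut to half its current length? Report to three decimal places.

Length factor m = 1/2
α' = m·α / (1 − (1−m)·α)
   = 1/2 × 0.5370 / (1 − (1 − 1/2) × 0.5370)
   = 0.2685 / 0.7315 = 0.367

predicted reliability = 0.367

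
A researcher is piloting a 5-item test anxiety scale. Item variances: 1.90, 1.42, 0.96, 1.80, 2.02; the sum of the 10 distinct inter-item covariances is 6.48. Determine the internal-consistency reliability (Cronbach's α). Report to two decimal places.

α = 0.77

sum of item variances = 1.90 + 1.42 + 0.96 + 1.80 + 2.02 = 8.10
Sum of distinct covariances = 6.48
σ²_T = sum of item variances + 2·Σcov = 8.10 + 2 × 6.48 = 21.06
α = (5/4)·(1 − 8.10/21.06) = 0.77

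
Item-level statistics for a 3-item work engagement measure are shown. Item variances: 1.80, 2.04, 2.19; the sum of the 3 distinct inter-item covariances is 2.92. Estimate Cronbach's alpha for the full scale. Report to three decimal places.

ΣVar(i) = 1.80 + 2.04 + 2.19 = 6.03
Sum of distinct covariances = 2.92
σ²_total = ΣVar(i) + 2·Σcov = 6.03 + 2 × 2.92 = 11.87
α = (3/2)·(1 − 6.03/11.87) = 0.738

Cronbach's alpha = 0.738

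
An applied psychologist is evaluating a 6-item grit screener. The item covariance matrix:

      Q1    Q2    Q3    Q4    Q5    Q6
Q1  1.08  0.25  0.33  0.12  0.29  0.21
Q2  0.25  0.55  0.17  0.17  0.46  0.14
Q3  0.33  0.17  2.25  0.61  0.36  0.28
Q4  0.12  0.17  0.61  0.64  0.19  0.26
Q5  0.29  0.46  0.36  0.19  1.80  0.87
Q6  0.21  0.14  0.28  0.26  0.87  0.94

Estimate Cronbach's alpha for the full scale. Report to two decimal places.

α = 0.68

Σσᵢ² = 1.08 + 0.55 + 2.25 + 0.64 + 1.80 + 0.94 = 7.26
Sum of the distinct covariances = 4.71
Var(T) = 7.26 + 2 × 4.71 = 16.68
α = (k/(k−1))·(1 − Σσᵢ²/Var(T)) = (6/5)·(1 − 7.26/16.68) = 0.68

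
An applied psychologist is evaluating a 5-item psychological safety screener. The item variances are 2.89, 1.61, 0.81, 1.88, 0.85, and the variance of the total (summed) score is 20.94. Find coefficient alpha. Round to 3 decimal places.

coefficient alpha = 0.770

Σσᵢ² = 2.89 + 1.61 + 0.81 + 1.88 + 0.85 = 8.04
α = (k/(k−1))·(1 − Σσᵢ²/Var(T)) = (5/4)·(1 − 8.04/20.94) = 0.770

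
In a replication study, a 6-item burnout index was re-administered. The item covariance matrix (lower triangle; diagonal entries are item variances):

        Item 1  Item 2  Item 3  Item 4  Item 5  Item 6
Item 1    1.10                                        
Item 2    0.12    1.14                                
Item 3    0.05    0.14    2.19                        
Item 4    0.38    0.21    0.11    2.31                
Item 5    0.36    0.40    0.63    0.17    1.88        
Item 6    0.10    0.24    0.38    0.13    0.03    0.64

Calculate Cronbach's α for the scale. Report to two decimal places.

Cronbach's α = 0.51

Σσ²ᵢ = 1.10 + 1.14 + 2.19 + 2.31 + 1.88 + 0.64 = 9.26
Σ_{i<j} σ_ij = 3.45
total variance = 9.26 + 2 × 3.45 = 16.16
α = (k/(k−1))·(1 − Σσ²ᵢ/total variance) = (6/5)·(1 − 9.26/16.16) = 0.51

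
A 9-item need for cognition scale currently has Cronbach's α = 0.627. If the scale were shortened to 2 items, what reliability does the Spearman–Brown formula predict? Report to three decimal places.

Length factor m = 2/9 = 0.2222
α' = m·α / (1 − (1−m)·α)
   = 2/9 × 0.627 / (1 − (1 − 2/9) × 0.627)
   = 0.1393 / 0.5123 = 0.272

predicted reliability = 0.272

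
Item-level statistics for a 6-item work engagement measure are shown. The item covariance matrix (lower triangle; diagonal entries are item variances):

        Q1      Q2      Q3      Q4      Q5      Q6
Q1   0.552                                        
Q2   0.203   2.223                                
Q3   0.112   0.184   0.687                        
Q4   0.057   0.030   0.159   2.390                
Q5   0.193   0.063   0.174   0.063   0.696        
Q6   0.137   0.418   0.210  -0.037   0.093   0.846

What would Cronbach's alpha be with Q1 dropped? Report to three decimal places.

Remaining items: Q2, Q3, Q4, Q5, Q6 (k = 5).
Σσ²ᵢ = 2.223 + 0.687 + 2.390 + 0.696 + 0.846 = 6.842
σ²_T = 6.842 + 2 × 1.357 = 9.556
α (item deleted) = (5/4)·(1 − 6.842/9.556) = 0.355

Cronbach's alpha = 0.355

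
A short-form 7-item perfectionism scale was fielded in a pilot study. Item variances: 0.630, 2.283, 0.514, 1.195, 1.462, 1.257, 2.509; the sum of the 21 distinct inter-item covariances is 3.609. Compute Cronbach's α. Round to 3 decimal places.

sum of item variances = 0.630 + 2.283 + 0.514 + 1.195 + 1.462 + 1.257 + 2.509 = 9.850
Sum of distinct covariances = 3.609
total variance = sum of item variances + 2·Σcov = 9.850 + 2 × 3.609 = 17.068
α = (7/6)·(1 − 9.850/17.068) = 0.493

α = 0.493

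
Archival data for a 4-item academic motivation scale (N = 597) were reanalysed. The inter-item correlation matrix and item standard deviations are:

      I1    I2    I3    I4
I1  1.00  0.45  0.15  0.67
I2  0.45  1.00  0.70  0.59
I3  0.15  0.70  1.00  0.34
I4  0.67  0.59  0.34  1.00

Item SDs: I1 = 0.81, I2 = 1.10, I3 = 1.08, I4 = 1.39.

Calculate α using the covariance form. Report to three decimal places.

Σσ²ᵢ = 0.81² + 1.10² + 1.08² + 1.39² = 4.9646
Covariances σ_ij = r_ij · s_i · s_j:
  σ(I1,I2) = 0.45 × 0.81 × 1.10 = 0.4010
  σ(I1,I3) = 0.15 × 0.81 × 1.08 = 0.1312
  σ(I1,I4) = 0.67 × 0.81 × 1.39 = 0.7544
  σ(I2,I3) = 0.70 × 1.10 × 1.08 = 0.8316
  σ(I2,I4) = 0.59 × 1.10 × 1.39 = 0.9021
  σ(I3,I4) = 0.34 × 1.08 × 1.39 = 0.5104
σ²_T = Σσ²ᵢ + 2·Σσ_ij = 4.9646 + 2 × 3.5307 = 12.0260
α = (4/3)·(1 − 4.9646/12.0260) = 0.783

α = 0.783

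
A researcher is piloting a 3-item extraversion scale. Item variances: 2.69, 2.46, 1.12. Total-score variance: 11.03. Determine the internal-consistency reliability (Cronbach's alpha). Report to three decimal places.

Cronbach's alpha = 0.647

Σσᵢ² = 2.69 + 2.46 + 1.12 = 6.27
α = (k/(k−1))·(1 − Σσᵢ²/Var(T)) = (3/2)·(1 − 6.27/11.03) = 0.647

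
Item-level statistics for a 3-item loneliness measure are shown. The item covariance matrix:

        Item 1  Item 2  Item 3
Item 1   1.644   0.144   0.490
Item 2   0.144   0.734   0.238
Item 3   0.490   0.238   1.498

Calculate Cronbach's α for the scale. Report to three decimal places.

Σσᵢ² = 1.644 + 0.734 + 1.498 = 3.876
Sum of the distinct covariances = 0.872
σ²_T = 3.876 + 2 × 0.872 = 5.620
α = (k/(k−1))·(1 − Σσᵢ²/σ²_T) = (3/2)·(1 − 3.876/5.620) = 0.465

α = 0.465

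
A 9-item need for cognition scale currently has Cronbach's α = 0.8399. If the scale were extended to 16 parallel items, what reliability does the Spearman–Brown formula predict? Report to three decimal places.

predicted reliability = 0.903

Length factor m = 16/9 = 1.7778
α' = m·α / (1 + (m−1)·α)
   = 16/9 × 0.8399 / (1 + (16/9 − 1) × 0.8399)
   = 1.4932 / 1.6533 = 0.903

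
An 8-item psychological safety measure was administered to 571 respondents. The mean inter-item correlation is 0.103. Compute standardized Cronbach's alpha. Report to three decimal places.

standardized Cronbach's alpha = 0.479

Standardized α = k·r̄ / (1 + (k−1)·r̄) = 8 × 0.103 / (1 + 7 × 0.103)
  = 0.8240 / 1.7210 = 0.479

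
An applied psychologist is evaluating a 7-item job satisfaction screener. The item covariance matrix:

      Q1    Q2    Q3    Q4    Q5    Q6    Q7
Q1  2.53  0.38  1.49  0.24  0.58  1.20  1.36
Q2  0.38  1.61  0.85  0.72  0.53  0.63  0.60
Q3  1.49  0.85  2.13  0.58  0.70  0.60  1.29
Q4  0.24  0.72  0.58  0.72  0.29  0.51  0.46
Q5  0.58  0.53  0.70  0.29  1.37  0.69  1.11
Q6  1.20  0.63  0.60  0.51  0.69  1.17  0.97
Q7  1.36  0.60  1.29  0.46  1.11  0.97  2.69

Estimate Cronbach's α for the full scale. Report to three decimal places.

Σσ²ᵢ = 2.53 + 1.61 + 2.13 + 0.72 + 1.37 + 1.17 + 2.69 = 12.22
Σ_{i<j} σ_ij = 15.78
Var(T) = 12.22 + 2 × 15.78 = 43.78
α = (k/(k−1))·(1 − Σσ²ᵢ/Var(T)) = (7/6)·(1 − 12.22/43.78) = 0.841

α = 0.841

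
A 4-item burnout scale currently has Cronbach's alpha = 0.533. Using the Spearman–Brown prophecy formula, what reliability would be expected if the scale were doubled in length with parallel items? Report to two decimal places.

predicted reliability = 0.70

Length factor m = 2
α' = m·α / (1 + (m−1)·α)
   = 2 × 0.533 / (1 + (2 − 1) × 0.533)
   = 1.0660 / 1.5330 = 0.70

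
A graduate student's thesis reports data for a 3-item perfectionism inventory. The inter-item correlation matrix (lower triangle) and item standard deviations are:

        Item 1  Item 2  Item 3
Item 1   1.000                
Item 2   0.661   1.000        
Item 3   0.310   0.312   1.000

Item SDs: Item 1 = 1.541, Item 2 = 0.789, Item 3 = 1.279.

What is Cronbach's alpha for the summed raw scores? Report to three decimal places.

Σσ²ᵢ = 1.541² + 0.789² + 1.279² = 4.6330
Covariances σ_ij = r_ij · s_i · s_j:
  σ(Item 1,Item 2) = 0.661 × 1.541 × 0.789 = 0.8037
  σ(Item 1,Item 3) = 0.310 × 1.541 × 1.279 = 0.6110
  σ(Item 2,Item 3) = 0.312 × 0.789 × 1.279 = 0.3148
σ²_T = Σσ²ᵢ + 2·Σσ_ij = 4.6330 + 2 × 1.7295 = 8.0920
α = (3/2)·(1 − 4.6330/8.0920) = 0.641

α = 0.641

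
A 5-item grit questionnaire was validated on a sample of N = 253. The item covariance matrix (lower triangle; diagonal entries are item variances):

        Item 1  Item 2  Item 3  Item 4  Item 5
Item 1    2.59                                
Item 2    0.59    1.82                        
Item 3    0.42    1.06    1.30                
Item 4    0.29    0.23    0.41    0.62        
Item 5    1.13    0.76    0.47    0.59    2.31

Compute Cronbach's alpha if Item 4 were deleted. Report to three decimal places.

α = 0.700

Remaining items: Item 1, Item 2, Item 3, Item 5 (k = 4).
ΣVar(i) = 2.59 + 1.82 + 1.30 + 2.31 = 8.02
total variance = 8.02 + 2 × 4.43 = 16.88
α (item deleted) = (4/3)·(1 − 8.02/16.88) = 0.700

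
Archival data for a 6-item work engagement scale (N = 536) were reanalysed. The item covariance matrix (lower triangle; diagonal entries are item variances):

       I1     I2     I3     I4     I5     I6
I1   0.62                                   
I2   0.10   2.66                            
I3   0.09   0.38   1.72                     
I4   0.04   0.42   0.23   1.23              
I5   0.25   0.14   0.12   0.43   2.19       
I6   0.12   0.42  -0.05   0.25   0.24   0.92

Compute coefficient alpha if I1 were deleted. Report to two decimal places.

Remaining items: I2, I3, I4, I5, I6 (k = 5).
Σσ²ᵢ = 2.66 + 1.72 + 1.23 + 2.19 + 0.92 = 8.72
σ²_T = 8.72 + 2 × 2.58 = 13.88
α (item deleted) = (5/4)·(1 − 8.72/13.88) = 0.46

α = 0.46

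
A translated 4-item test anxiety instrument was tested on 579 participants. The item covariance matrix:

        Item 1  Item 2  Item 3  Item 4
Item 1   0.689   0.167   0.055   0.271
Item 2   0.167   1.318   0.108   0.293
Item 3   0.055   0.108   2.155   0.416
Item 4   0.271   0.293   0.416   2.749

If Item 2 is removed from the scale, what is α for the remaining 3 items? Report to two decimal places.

Remaining items: Item 1, Item 3, Item 4 (k = 3).
sum of item variances = 0.689 + 2.155 + 2.749 = 5.593
σ²_T = 5.593 + 2 × 0.742 = 7.077
α (item deleted) = (3/2)·(1 − 5.593/7.077) = 0.31

α = 0.31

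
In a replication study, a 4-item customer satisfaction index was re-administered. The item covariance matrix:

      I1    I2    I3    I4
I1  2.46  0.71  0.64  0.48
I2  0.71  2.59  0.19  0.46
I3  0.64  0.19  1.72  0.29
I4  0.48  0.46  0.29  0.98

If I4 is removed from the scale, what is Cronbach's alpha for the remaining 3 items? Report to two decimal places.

α = 0.47

Remaining items: I1, I2, I3 (k = 3).
Σσ²ᵢ = 2.46 + 2.59 + 1.72 = 6.77
σ²_total = 6.77 + 2 × 1.54 = 9.85
α (item deleted) = (3/2)·(1 − 6.77/9.85) = 0.47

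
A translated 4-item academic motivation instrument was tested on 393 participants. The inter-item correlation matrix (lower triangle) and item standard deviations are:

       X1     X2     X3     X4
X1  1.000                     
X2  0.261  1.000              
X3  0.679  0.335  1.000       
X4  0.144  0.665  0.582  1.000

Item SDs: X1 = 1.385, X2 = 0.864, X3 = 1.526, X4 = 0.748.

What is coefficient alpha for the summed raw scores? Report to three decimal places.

coefficient alpha = 0.737

Σσ²ᵢ = 1.385² + 0.864² + 1.526² + 0.748² = 5.5529
Covariances σ_ij = r_ij · s_i · s_j:
  σ(X1,X2) = 0.261 × 1.385 × 0.864 = 0.3123
  σ(X1,X3) = 0.679 × 1.385 × 1.526 = 1.4351
  σ(X1,X4) = 0.144 × 1.385 × 0.748 = 0.1492
  σ(X2,X3) = 0.335 × 0.864 × 1.526 = 0.4417
  σ(X2,X4) = 0.665 × 0.864 × 0.748 = 0.4298
  σ(X3,X4) = 0.582 × 1.526 × 0.748 = 0.6643
σ²_T = Σσ²ᵢ + 2·Σσ_ij = 5.5529 + 2 × 3.4324 = 12.4177
α = (4/3)·(1 − 5.5529/12.4177) = 0.737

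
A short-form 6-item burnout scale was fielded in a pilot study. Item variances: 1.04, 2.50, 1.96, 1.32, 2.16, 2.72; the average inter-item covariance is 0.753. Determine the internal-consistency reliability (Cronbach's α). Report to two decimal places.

ΣVar(i) = 1.04 + 2.50 + 1.96 + 1.32 + 2.16 + 2.72 = 11.70
Sum of the 15 distinct covariances = 15 × 0.753 = 11.295
σ²_T = ΣVar(i) + 2·Σcov = 11.70 + 2 × 11.295 = 34.290
α = (6/5)·(1 − 11.70/34.290) = 0.79

Cronbach's α = 0.79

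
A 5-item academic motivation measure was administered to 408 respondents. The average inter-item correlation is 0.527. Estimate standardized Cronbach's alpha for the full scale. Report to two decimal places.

α = 0.85

Standardized α = k·r̄ / (1 + (k−1)·r̄) = 5 × 0.527 / (1 + 4 × 0.527)
  = 2.6350 / 3.1080 = 0.85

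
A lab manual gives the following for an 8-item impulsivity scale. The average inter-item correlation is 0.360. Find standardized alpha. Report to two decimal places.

α = 0.82

Standardized α = k·r̄ / (1 + (k−1)·r̄) = 8 × 0.360 / (1 + 7 × 0.360)
  = 2.8800 / 3.5200 = 0.82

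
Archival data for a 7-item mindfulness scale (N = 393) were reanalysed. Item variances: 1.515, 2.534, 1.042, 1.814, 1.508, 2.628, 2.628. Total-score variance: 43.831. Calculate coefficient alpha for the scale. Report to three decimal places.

Σσᵢ² = 1.515 + 2.534 + 1.042 + 1.814 + 1.508 + 2.628 + 2.628 = 13.669
α = (k/(k−1))·(1 − Σσᵢ²/σ²_T) = (7/6)·(1 − 13.669/43.831) = 0.803

coefficient alpha = 0.803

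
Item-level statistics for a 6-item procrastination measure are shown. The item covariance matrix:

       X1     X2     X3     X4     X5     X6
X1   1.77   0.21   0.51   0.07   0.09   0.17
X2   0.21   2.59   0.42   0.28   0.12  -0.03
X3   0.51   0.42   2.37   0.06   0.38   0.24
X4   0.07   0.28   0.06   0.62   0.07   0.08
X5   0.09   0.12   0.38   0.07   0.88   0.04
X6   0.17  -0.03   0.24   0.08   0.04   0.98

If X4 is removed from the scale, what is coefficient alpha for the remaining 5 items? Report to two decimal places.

Remaining items: X1, X2, X3, X5, X6 (k = 5).
Σσᵢ² = 1.77 + 2.59 + 2.37 + 0.88 + 0.98 = 8.59
σ²_total = 8.59 + 2 × 2.15 = 12.89
α (item deleted) = (5/4)·(1 − 8.59/12.89) = 0.42

α = 0.42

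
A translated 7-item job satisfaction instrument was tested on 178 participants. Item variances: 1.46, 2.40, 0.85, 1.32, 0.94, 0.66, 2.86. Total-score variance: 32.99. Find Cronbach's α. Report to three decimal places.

Cronbach's α = 0.796

ΣVar(i) = 1.46 + 2.40 + 0.85 + 1.32 + 0.94 + 0.66 + 2.86 = 10.49
α = (k/(k−1))·(1 − ΣVar(i)/total variance) = (7/6)·(1 − 10.49/32.99) = 0.796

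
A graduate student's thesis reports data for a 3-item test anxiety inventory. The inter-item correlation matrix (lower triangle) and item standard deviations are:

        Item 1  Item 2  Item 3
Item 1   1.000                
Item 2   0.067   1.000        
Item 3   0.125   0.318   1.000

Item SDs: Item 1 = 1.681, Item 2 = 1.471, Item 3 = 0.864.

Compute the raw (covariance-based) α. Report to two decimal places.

Σσ²ᵢ = 1.681² + 1.471² + 0.864² = 5.7361
Covariances σ_ij = r_ij · s_i · s_j:
  σ(Item 1,Item 2) = 0.067 × 1.681 × 1.471 = 0.1657
  σ(Item 1,Item 3) = 0.125 × 1.681 × 0.864 = 0.1815
  σ(Item 2,Item 3) = 0.318 × 1.471 × 0.864 = 0.4042
σ²_T = Σσ²ᵢ + 2·Σσ_ij = 5.7361 + 2 × 0.7514 = 7.2389
α = (3/2)·(1 − 5.7361/7.2389) = 0.31

α = 0.31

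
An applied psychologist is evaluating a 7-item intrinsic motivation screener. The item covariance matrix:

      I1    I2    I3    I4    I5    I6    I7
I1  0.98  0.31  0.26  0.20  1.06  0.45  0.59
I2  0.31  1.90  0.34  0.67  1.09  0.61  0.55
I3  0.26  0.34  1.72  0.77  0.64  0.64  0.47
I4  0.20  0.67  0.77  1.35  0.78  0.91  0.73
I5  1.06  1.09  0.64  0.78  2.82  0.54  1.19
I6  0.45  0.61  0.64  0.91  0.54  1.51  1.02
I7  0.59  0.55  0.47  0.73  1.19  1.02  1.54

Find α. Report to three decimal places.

α = 0.817

Σσ²ᵢ = 0.98 + 1.90 + 1.72 + 1.35 + 2.82 + 1.51 + 1.54 = 11.82
Sum of off-diagonal covariances = 13.82
σ²_total = 11.82 + 2 × 13.82 = 39.46
α = (k/(k−1))·(1 − Σσ²ᵢ/σ²_total) = (7/6)·(1 − 11.82/39.46) = 0.817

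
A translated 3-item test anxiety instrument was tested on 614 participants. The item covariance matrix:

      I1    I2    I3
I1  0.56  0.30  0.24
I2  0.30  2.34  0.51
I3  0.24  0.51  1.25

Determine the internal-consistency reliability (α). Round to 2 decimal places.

Σσ²ᵢ = 0.56 + 2.34 + 1.25 = 4.15
Sum of off-diagonal covariances = 1.05
Var(T) = 4.15 + 2 × 1.05 = 6.25
α = (k/(k−1))·(1 − Σσ²ᵢ/Var(T)) = (3/2)·(1 − 4.15/6.25) = 0.50

α = 0.50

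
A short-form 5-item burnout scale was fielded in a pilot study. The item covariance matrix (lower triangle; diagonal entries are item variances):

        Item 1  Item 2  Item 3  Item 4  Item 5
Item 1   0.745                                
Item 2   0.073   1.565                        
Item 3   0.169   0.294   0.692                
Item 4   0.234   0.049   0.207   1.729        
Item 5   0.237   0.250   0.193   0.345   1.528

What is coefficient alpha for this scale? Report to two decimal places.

Σσ²ᵢ = 0.745 + 1.565 + 0.692 + 1.729 + 1.528 = 6.259
Σ_{i<j} σ_ij = 2.051
σ²_total = 6.259 + 2 × 2.051 = 10.361
α = (k/(k−1))·(1 − Σσ²ᵢ/σ²_total) = (5/4)·(1 − 6.259/10.361) = 0.49

coefficient alpha = 0.49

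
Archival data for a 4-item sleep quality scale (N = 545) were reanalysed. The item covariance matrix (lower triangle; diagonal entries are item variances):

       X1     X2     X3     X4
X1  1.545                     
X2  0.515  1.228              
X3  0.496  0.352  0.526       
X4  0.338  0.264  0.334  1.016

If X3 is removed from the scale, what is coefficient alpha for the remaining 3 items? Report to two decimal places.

Remaining items: X1, X2, X4 (k = 3).
Σσ²ᵢ = 1.545 + 1.228 + 1.016 = 3.789
total variance = 3.789 + 2 × 1.117 = 6.023
α (item deleted) = (3/2)·(1 − 3.789/6.023) = 0.56

α = 0.56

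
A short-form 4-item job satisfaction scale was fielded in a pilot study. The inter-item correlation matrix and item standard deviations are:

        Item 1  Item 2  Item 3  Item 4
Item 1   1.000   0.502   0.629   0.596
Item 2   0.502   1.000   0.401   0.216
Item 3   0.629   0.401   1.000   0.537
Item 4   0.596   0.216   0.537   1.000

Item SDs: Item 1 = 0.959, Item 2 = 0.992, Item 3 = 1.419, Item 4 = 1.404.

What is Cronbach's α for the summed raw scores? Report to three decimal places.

α = 0.774

Σσ²ᵢ = 0.959² + 0.992² + 1.419² + 1.404² = 5.8885
Covariances σ_ij = r_ij · s_i · s_j:
  σ(Item 1,Item 2) = 0.502 × 0.959 × 0.992 = 0.4776
  σ(Item 1,Item 3) = 0.629 × 0.959 × 1.419 = 0.8560
  σ(Item 1,Item 4) = 0.596 × 0.959 × 1.404 = 0.8025
  σ(Item 2,Item 3) = 0.401 × 0.992 × 1.419 = 0.5645
  σ(Item 2,Item 4) = 0.216 × 0.992 × 1.404 = 0.3008
  σ(Item 3,Item 4) = 0.537 × 1.419 × 1.404 = 1.0699
σ²_T = Σσ²ᵢ + 2·Σσ_ij = 5.8885 + 2 × 4.0713 = 14.0311
α = (4/3)·(1 − 5.8885/14.0311) = 0.774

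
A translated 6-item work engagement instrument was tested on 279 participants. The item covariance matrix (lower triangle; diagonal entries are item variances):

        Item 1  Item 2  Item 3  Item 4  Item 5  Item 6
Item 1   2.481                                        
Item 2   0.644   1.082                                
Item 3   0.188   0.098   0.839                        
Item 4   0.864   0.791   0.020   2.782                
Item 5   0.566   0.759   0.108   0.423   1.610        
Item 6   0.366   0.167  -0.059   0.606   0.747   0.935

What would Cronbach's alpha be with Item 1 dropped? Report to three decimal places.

Remaining items: Item 2, Item 3, Item 4, Item 5, Item 6 (k = 5).
Σσᵢ² = 1.082 + 0.839 + 2.782 + 1.610 + 0.935 = 7.248
total variance = 7.248 + 2 × 3.660 = 14.568
α (item deleted) = (5/4)·(1 − 7.248/14.568) = 0.628

Cronbach's alpha = 0.628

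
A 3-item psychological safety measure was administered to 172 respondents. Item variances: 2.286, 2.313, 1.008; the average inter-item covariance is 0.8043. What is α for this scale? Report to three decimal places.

α = 0.694

Σσ²ᵢ = 2.286 + 2.313 + 1.008 = 5.607
Sum of the 3 distinct covariances = 3 × 0.8043 = 2.4129
σ²_total = Σσ²ᵢ + 2·Σcov = 5.607 + 2 × 2.4129 = 10.4328
α = (3/2)·(1 − 5.607/10.4328) = 0.694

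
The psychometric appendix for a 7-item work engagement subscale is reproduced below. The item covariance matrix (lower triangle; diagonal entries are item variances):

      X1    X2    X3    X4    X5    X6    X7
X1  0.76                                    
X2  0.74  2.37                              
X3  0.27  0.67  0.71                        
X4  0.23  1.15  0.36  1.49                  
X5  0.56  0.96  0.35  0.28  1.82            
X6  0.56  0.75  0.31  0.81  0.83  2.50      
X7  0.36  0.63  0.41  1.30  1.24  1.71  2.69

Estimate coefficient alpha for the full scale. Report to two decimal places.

α = 0.82

sum of item variances = 0.76 + 2.37 + 0.71 + 1.49 + 1.82 + 2.50 + 2.69 = 12.34
Sum of off-diagonal covariances = 14.48
Var(T) = 12.34 + 2 × 14.48 = 41.30
α = (k/(k−1))·(1 − sum of item variances/Var(T)) = (7/6)·(1 − 12.34/41.30) = 0.82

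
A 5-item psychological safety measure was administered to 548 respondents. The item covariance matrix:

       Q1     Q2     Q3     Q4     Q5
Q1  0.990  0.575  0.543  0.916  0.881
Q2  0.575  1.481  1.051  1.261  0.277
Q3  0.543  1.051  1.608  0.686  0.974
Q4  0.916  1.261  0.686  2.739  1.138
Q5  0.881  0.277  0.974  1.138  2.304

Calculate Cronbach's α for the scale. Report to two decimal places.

ΣVar(i) = 0.990 + 1.481 + 1.608 + 2.739 + 2.304 = 9.122
Σ_{i<j} σ_ij = 8.302
total variance = 9.122 + 2 × 8.302 = 25.726
α = (k/(k−1))·(1 − ΣVar(i)/total variance) = (5/4)·(1 − 9.122/25.726) = 0.81

Cronbach's α = 0.81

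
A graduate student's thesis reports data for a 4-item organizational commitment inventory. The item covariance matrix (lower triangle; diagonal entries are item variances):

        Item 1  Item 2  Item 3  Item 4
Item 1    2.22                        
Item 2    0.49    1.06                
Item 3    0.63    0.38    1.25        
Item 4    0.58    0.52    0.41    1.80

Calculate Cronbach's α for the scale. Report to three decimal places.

ΣVar(i) = 2.22 + 1.06 + 1.25 + 1.80 = 6.33
Sum of the distinct covariances = 3.01
Var(T) = 6.33 + 2 × 3.01 = 12.35
α = (k/(k−1))·(1 − ΣVar(i)/Var(T)) = (4/3)·(1 − 6.33/12.35) = 0.650

Cronbach's α = 0.650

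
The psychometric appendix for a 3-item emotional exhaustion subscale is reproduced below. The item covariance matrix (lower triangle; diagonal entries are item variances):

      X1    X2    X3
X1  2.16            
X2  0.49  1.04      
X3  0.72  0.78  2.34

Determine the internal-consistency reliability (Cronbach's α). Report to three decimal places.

Cronbach's α = 0.627

sum of item variances = 2.16 + 1.04 + 2.34 = 5.54
Sum of the distinct covariances = 1.99
σ²_T = 5.54 + 2 × 1.99 = 9.52
α = (k/(k−1))·(1 − sum of item variances/σ²_T) = (3/2)·(1 − 5.54/9.52) = 0.627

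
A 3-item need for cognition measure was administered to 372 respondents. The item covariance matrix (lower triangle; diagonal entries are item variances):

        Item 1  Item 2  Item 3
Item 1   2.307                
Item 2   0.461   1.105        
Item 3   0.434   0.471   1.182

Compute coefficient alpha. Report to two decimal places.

ΣVar(i) = 2.307 + 1.105 + 1.182 = 4.594
Sum of off-diagonal covariances = 1.366
Var(T) = 4.594 + 2 × 1.366 = 7.326
α = (k/(k−1))·(1 − ΣVar(i)/Var(T)) = (3/2)·(1 − 4.594/7.326) = 0.56

α = 0.56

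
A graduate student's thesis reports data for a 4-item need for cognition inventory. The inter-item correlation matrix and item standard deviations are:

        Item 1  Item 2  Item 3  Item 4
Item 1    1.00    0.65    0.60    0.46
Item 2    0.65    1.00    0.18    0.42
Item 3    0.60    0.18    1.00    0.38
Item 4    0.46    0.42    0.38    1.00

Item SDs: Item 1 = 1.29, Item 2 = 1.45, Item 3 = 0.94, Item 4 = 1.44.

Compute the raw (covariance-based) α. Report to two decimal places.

Σσ²ᵢ = 1.29² + 1.45² + 0.94² + 1.44² = 6.7238
Covariances σ_ij = r_ij · s_i · s_j:
  σ(Item 1,Item 2) = 0.65 × 1.29 × 1.45 = 1.2158
  σ(Item 1,Item 3) = 0.60 × 1.29 × 0.94 = 0.7276
  σ(Item 1,Item 4) = 0.46 × 1.29 × 1.44 = 0.8545
  σ(Item 2,Item 3) = 0.18 × 1.45 × 0.94 = 0.2453
  σ(Item 2,Item 4) = 0.42 × 1.45 × 1.44 = 0.8770
  σ(Item 3,Item 4) = 0.38 × 0.94 × 1.44 = 0.5144
σ²_T = Σσ²ᵢ + 2·Σσ_ij = 6.7238 + 2 × 4.4346 = 15.5930
α = (4/3)·(1 − 6.7238/15.5930) = 0.76

α = 0.76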